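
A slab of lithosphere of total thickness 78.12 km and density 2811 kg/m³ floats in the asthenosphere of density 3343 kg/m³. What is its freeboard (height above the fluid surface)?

Floating equilibrium: submerged depth d = t ρ_obj/ρ_fluid = 78.12 km × 2811/3343 = 65.69 km.
Freeboard = t − d = 78.12 km − 65.69 km = 12.4 km.

12.4 km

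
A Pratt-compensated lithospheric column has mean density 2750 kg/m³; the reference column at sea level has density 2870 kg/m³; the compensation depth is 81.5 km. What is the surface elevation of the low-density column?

3.56 km

ρ_ref D = ρ (D + h) → h = D (ρ_ref − ρ)/ρ.
h = 81.5 km × (2870 − 2750)/2750 = 3.56 km.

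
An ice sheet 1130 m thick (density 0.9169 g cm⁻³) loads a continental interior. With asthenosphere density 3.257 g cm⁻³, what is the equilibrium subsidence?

By Archimedes' principle applied to the lithosphere: the ice load ρ_ice t is balanced by mantle displaced below, ρ_m s.
s = t ρ_ice / ρ_m = 1130 m × 0.9169/3.257 = 318 m.

318 m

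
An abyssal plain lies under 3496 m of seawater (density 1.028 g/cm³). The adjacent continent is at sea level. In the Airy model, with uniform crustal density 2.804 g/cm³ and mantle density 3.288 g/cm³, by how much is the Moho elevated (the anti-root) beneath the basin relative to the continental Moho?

In Airy isostatic equilibrium: replacing crust with seawater at the top is compensated by replacing crust with mantle at the base: d (ρ_c − ρ_w) = a (ρ_m − ρ_c).
a = d (ρ_c − ρ_w)/(ρ_m − ρ_c) = 3496 m × 1.776/0.484 = 12800 m.

12800 m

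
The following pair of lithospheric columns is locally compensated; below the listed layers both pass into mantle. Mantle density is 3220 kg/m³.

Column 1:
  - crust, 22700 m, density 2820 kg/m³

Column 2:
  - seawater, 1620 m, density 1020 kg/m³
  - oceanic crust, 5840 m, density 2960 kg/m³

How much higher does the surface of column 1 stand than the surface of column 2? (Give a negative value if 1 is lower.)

For any compensation level in the mantle, the mantle terms cancel and isostasy reduces to e = (Σt_1 − Σt_2) − (Σ(ρt)_1 − Σ(ρt)_2) / ρ_m.
Σt_1 = 22700 m; Σt_2 = 7460 m; Σ(ρt)_1 = 64014000; Σ(ρt)_2 = 18938800 (in m·kg/m³).
e = (22700 − 7460) − (64014000 − 18938800) / 3220 = 1240 m.

1240 m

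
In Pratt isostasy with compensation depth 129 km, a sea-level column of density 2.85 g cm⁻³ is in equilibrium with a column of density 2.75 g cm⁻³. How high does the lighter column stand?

ρ_ref D = ρ (D + h) → h = D (ρ_ref − ρ)/ρ.
h = 129 km × (2.85 − 2.75)/2.75 = 4.69 km.

4.69 km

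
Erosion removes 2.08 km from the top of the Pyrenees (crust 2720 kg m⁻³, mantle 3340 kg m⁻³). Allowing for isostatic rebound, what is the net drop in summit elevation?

0.386 km

Rebound u = e ρ_c/ρ_m = 2.08 km × 2720/3340 = 1.694 km.
Net surface drop = e − u = 2.08 km − 1.694 km = e (ρ_m − ρ_c)/ρ_m = 0.386 km.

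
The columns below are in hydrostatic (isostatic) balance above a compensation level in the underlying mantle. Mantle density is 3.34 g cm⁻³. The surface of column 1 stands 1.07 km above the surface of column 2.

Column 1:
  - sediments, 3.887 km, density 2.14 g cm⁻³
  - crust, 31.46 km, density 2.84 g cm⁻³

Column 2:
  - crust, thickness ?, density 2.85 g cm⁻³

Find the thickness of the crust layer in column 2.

Take the compensation level at the base of the deeper column (depth z_c below the surface of column 1) and equate Σ ρ_i t_i down to z_c; mantle fills any gap and the z_c terms cancel.
Column 1: 3.887×2.14 + 31.46×2.84 + (z_c − 35.347)×3.34
Column 2: 1.07×0 + x×2.85 + (z_c − 1.07 − 0 − x)×3.34
The z_c×3.34 term appears on both sides and cancels. Collect the known terms of each column as K = Σ(ρt)_known − 3.34 × (depth of known layers): K_1 = 97.66458 − 3.34×35.347 = −20.3944; K_2 = 0 − 3.34×(1.07 + 0) = −3.5738.
Balance: K_1 = K_2 − x×(3.34 − 2.85), so x = (K_2 − K_1)/(3.34 − 2.85) = 16.8206/0.49 = 34.3 km.

34.3 km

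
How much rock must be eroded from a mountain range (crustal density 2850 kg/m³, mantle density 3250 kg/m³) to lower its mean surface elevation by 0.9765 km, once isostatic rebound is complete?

7.93 km

Net drop Δ = e − u = e − e ρ_c/ρ_m = e (ρ_m − ρ_c)/ρ_m.
e = Δ ρ_m/(ρ_m − ρ_c) = 0.9765 km × 3250/400 = 7.93 km.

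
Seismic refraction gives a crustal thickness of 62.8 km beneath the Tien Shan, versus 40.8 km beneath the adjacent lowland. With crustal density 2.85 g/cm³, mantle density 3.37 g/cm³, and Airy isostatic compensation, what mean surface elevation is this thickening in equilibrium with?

3.39 km

Excess crust Δ = 62.8 km − 40.8 km = 22 km, split between elevation h and root r with h + r = Δ.
Airy balance ρ_c h = (ρ_m − ρ_c) r gives r = h ρ_c/(ρ_m − ρ_c), so h (1 + ρ_c/(ρ_m − ρ_c)) = Δ, i.e. h = Δ (ρ_m − ρ_c)/ρ_m.
h = 22 km × 0.52/3.37 = 3.39 km.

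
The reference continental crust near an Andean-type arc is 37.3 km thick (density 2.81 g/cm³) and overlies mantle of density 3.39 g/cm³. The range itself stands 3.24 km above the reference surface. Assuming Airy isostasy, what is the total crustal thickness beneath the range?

Root depth r = h ρ_c / (ρ_m − ρ_c) = 3.24 km × 2.81 / 0.58 = 15.7 km.
Total thickness = T + h + r = 37.3 km + 3.24 km + 15.7 km = 56.2 km.

56.2 km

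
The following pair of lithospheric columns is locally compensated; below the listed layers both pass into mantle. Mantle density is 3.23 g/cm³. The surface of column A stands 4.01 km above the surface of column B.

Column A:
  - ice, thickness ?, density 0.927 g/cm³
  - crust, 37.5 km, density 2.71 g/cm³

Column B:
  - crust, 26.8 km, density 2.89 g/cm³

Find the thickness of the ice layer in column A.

Take the compensation level at the base of the deeper column (depth z_c below the surface of column A) and equate Σ ρ_i t_i down to z_c; mantle fills any gap and the z_c terms cancel.
Column A: x×0.927 + 37.5×2.71 + (z_c − 37.5 − x)×3.23
Column B: 4.01×0 + 26.8×2.89 + (z_c − 4.01 − 26.8)×3.23
The z_c×3.23 term appears on both sides and cancels. Collect the known terms of each column as K = Σ(ρt)_known − 3.23 × (depth of known layers): K_A = 101.625 − 3.23×37.5 = −19.5; K_B = 77.452 − 3.23×(4.01 + 26.8) = −22.0643.
Balance: K_A − x×(3.23 − 0.927) = K_B, so x = (K_A − K_B)/(3.23 − 0.927) = 2.5643/2.303 = 1.11 km.

1.11 km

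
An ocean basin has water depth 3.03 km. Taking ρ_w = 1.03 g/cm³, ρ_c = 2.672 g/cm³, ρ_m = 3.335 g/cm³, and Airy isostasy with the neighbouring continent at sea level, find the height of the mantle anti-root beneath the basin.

7.5 km

By Archimedes' principle applied to the lithosphere: replacing crust with seawater at the top is compensated by replacing crust with mantle at the base: d (ρ_c − ρ_w) = a (ρ_m − ρ_c).
a = d (ρ_c − ρ_w)/(ρ_m − ρ_c) = 3.03 km × 1.642/0.663 = 7.5 km.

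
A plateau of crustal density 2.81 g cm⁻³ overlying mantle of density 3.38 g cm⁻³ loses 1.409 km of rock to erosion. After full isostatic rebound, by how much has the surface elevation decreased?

Rebound u = e ρ_c/ρ_m = 1.409 km × 2.81/3.38 = 1.171 km.
Net surface drop = e − u = 1.409 km − 1.171 km = e (ρ_m − ρ_c)/ρ_m = 0.238 km.

0.238 km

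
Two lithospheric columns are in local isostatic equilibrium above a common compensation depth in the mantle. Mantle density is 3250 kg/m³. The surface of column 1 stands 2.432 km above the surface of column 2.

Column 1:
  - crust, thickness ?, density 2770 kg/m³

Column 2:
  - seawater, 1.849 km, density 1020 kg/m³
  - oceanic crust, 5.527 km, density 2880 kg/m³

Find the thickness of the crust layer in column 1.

29.3 km

Take the compensation level at the base of the deeper column (depth z_c below the surface of column 1) and equate Σ ρ_i t_i down to z_c; mantle fills any gap and the z_c terms cancel.
Column 1: x×2770 + (z_c − 0 − x)×3250
Column 2: 2.432×0 + 1.849×1020 + 5.527×2880 + (z_c − 2.432 − 7.376)×3250
The z_c×3250 term appears on both sides and cancels. Collect the known terms of each column as K = Σ(ρt)_known − 3250 × (depth of known layers): K_1 = 0 − 3250×0 = 0; K_2 = 17803.74 − 3250×(2.432 + 7.376) = −14072.26.
Balance: K_1 − x×(3250 − 2770) = K_2, so x = (K_1 − K_2)/(3250 − 2770) = 14072.3/480 = 29.3 km.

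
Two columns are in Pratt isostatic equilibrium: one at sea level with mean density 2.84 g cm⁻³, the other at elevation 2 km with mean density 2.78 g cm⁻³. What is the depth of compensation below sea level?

92.7 km

ρ_ref D = ρ (D + h) → D (ρ_ref − ρ) = ρ h.
D = ρ h/(ρ_ref − ρ) = 2.78 × 2 km/(2.84 − 2.78) = 92.7 km.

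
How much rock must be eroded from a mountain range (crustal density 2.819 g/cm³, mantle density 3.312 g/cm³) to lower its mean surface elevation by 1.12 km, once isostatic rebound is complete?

Net drop Δ = e − u = e − e ρ_c/ρ_m = e (ρ_m − ρ_c)/ρ_m.
e = Δ ρ_m/(ρ_m − ρ_c) = 1.12 km × 3.312/0.493 = 7.52 km.

7.52 km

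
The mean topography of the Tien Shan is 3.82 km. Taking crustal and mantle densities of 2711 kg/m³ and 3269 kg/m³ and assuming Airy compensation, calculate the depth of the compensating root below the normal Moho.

Isostatic balance requires: the weight of the topography is balanced by the buoyancy of the root, ρ_c h = (ρ_m − ρ_c) r.
r = h · ρ_c / (ρ_m − ρ_c) = 3.82 km × 2711 / (3269 − 2711) = 18.6 km.

18.6 km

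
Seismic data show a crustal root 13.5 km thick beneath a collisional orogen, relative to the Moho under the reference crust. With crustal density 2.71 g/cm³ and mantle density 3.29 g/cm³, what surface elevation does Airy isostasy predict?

2.89 km

Isostatic balance requires: ρ_c h = (ρ_m − ρ_c) r.
h = r (ρ_m − ρ_c) / ρ_c = 13.5 km × (3.29 − 2.71) / 2.71 = 2.89 km.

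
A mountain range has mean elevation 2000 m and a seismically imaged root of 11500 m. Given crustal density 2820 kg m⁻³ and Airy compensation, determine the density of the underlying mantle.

Airy balance: ρ_c h = (ρ_m − ρ_c) r → ρ_m = ρ_c (1 + h/r).
ρ_m = 2820 × (1 + 2000 m/11500 m) = 3310 kg m⁻³.

3310 kg m⁻³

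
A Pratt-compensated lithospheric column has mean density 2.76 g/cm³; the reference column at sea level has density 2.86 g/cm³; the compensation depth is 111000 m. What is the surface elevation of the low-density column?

ρ_ref D = ρ (D + h) → h = D (ρ_ref − ρ)/ρ.
h = 111000 m × (2.86 − 2.76)/2.76 = 4020 m.

4020 m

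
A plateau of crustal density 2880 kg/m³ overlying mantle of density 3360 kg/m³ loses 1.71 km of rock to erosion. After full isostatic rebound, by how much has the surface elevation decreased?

Rebound u = e ρ_c/ρ_m = 1.71 km × 2880/3360 = 1.466 km.
Net surface drop = e − u = 1.71 km − 1.466 km = e (ρ_m − ρ_c)/ρ_m = 0.244 km.

0.244 km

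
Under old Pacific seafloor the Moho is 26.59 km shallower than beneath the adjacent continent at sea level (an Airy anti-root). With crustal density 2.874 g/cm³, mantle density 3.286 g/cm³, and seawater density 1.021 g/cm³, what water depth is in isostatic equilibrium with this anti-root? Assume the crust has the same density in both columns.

Replacing a thickness d of crust by seawater at the top must be balanced by replacing crust with mantle at the base: d (ρ_c − ρ_w) = a (ρ_m − ρ_c).
d = a (ρ_m − ρ_c)/(ρ_c − ρ_w) = 26.59 km × 0.412/1.853 = 5.91 km.

5.91 km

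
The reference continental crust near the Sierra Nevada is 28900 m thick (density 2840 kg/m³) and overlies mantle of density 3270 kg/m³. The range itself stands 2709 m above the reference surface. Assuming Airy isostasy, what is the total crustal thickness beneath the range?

Root depth r = h ρ_c / (ρ_m − ρ_c) = 2709 m × 2840 / 430 = 17890 m.
Total thickness = T + h + r = 28900 m + 2709 m + 17890 m = 49500 m.

49500 m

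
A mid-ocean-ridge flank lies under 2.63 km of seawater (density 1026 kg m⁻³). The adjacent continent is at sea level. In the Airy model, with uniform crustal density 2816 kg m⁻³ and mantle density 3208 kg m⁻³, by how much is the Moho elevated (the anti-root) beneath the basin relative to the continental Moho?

12 km

For local isostatic compensation: replacing crust with seawater at the top is compensated by replacing crust with mantle at the base: d (ρ_c − ρ_w) = a (ρ_m − ρ_c).
a = d (ρ_c − ρ_w)/(ρ_m − ρ_c) = 2.63 km × 1790/392 = 12 km.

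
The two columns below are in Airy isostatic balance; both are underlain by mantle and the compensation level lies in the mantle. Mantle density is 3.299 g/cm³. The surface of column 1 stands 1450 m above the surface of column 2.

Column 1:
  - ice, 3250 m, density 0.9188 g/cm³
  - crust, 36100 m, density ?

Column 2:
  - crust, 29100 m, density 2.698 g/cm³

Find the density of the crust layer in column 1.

Take the compensation level at the base of the deeper column (depth z_c below the surface of column 1) and equate Σ ρ_i t_i down to z_c; mantle fills any gap and the z_c terms cancel.
Column 1: 3250×0.9188 + 36100×ρ + (z_c − 39350)×3.299
Column 2: 1450×0 + 29100×2.698 + (z_c − 1450 − 29100)×3.299
The z_c×3.299 term appears on both sides and cancels. Collect the known terms of each column as K = Σ(ρt)_known − 3.299 × (depth of known layers): K_1 = 2986.1 − 3.299×39350 = −126829.55; K_2 = 78511.8 − 3.299×(1450 + 29100) = −22272.65.
Balance: K_1 + 36100×ρ = K_2, so ρ = (K_2 − K_1)/36100 = 104557/36100 = 2.9 g/cm³.

2.9 g/cm³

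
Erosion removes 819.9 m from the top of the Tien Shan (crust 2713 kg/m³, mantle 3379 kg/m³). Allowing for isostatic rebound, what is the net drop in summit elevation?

Rebound u = e ρ_c/ρ_m = 819.9 m × 2713/3379 = 658.3 m.
Net surface drop = e − u = 819.9 m − 658.3 m = e (ρ_m − ρ_c)/ρ_m = 162 m.

162 m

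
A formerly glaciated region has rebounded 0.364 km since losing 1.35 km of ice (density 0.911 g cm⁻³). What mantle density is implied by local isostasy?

3.38 g cm⁻³

ρ_m = ρ_ice t / u = 0.911 × 1.35 km/0.364 km = 3.38 g cm⁻³.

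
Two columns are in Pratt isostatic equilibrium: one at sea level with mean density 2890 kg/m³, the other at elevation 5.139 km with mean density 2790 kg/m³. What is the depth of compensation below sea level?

143 km

ρ_ref D = ρ (D + h) → D (ρ_ref − ρ) = ρ h.
D = ρ h/(ρ_ref − ρ) = 2790 × 5.139 km/(2890 − 2790) = 143 km.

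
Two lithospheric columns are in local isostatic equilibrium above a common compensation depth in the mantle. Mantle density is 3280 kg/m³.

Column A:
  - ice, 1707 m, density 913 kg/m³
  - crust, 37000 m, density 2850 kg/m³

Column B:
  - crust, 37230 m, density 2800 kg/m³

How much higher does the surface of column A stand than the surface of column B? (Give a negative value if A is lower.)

634 m

For any compensation level in the mantle, the mantle terms cancel and isostasy reduces to e = (Σt_A − Σt_B) − (Σ(ρt)_A − Σ(ρt)_B) / ρ_m.
Σt_A = 38707 m; Σt_B = 37230 m; Σ(ρt)_A = 107008491; Σ(ρt)_B = 104244000 (in m·kg/m³).
e = (38707 − 37230) − (107008491 − 104244000) / 3280 = 634 m.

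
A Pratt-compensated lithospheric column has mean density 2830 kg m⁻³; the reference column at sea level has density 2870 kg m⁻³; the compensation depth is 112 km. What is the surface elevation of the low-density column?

ρ_ref D = ρ (D + h) → h = D (ρ_ref − ρ)/ρ.
h = 112 km × (2870 − 2830)/2830 = 1.58 km.

1.58 km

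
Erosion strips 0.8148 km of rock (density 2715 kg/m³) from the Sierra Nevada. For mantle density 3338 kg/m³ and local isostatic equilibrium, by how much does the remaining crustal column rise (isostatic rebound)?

Unloading: uplift u = e ρ_c/ρ_m = 0.8148 km × 2715/3338 = 0.663 km.

0.663 km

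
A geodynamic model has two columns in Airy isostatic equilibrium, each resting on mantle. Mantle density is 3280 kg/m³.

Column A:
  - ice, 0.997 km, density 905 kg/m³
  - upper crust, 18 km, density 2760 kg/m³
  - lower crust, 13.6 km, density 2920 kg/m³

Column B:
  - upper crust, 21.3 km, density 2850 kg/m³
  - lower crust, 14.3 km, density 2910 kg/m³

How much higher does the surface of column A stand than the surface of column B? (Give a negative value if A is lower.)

0.663 km

For any compensation level in the mantle, the mantle terms cancel and isostasy reduces to e = (Σt_A − Σt_B) − (Σ(ρt)_A − Σ(ρt)_B) / ρ_m.
Σt_A = 32.597 km; Σt_B = 35.6 km; Σ(ρt)_A = 90294.285; Σ(ρt)_B = 102318 (in km·kg/m³).
e = (32.597 − 35.6) − (90294.285 − 102318) / 3280 = 0.663 km.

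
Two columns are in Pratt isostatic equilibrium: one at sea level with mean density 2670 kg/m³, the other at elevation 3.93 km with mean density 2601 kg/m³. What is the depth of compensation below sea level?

ρ_ref D = ρ (D + h) → D (ρ_ref − ρ) = ρ h.
D = ρ h/(ρ_ref − ρ) = 2601 × 3.93 km/(2670 − 2601) = 148 km.

148 km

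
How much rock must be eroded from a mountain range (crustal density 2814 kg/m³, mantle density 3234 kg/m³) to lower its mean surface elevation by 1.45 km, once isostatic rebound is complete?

11.2 km

Net drop Δ = e − u = e − e ρ_c/ρ_m = e (ρ_m − ρ_c)/ρ_m.
e = Δ ρ_m/(ρ_m − ρ_c) = 1.45 km × 3234/420 = 11.2 km.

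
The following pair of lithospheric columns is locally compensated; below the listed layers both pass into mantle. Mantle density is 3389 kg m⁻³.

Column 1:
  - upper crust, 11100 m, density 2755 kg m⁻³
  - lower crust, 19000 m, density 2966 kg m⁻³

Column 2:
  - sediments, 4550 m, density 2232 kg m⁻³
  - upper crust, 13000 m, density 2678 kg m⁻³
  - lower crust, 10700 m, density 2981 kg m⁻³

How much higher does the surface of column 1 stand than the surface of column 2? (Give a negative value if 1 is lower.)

−1120 m

For any compensation level in the mantle, the mantle terms cancel and isostasy reduces to e = (Σt_1 − Σt_2) − (Σ(ρt)_1 − Σ(ρt)_2) / ρ_m.
Σt_1 = 30100 m; Σt_2 = 28250 m; Σ(ρt)_1 = 86934500; Σ(ρt)_2 = 76866300 (in m·kg m⁻³).
e = (30100 − 28250) − (86934500 − 76866300) / 3389 = −1120 m.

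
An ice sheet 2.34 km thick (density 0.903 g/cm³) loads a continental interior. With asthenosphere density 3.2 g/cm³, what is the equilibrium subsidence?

In Airy isostatic equilibrium: the ice load ρ_ice t is balanced by mantle displaced below, ρ_m s.
s = t ρ_ice / ρ_m = 2.34 km × 0.903/3.2 = 0.66 km.

0.66 km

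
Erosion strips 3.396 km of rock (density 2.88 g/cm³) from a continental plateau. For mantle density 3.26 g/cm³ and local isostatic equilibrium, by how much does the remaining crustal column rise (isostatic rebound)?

Unloading: uplift u = e ρ_c/ρ_m = 3.396 km × 2.88/3.26 = 3 km.

3 km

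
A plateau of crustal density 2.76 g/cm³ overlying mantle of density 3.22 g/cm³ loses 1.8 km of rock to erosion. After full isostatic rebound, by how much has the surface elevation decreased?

Rebound u = e ρ_c/ρ_m = 1.8 km × 2.76/3.22 = 1.543 km.
Net surface drop = e − u = 1.8 km − 1.543 km = e (ρ_m − ρ_c)/ρ_m = 0.257 km.

0.257 km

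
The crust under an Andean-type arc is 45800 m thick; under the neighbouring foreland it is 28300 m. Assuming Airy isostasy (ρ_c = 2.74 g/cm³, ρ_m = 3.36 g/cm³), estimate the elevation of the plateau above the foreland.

3230 m

Excess crust Δ = 45800 m − 28300 m = 17500 m, split between elevation h and root r with h + r = Δ.
Airy balance ρ_c h = (ρ_m − ρ_c) r gives r = h ρ_c/(ρ_m − ρ_c), so h (1 + ρ_c/(ρ_m − ρ_c)) = Δ, i.e. h = Δ (ρ_m − ρ_c)/ρ_m.
h = 17500 m × 0.62/3.36 = 3230 m.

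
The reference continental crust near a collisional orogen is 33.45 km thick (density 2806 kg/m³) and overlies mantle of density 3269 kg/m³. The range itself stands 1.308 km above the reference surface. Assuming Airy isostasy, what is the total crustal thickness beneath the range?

42.7 km

Root depth r = h ρ_c / (ρ_m − ρ_c) = 1.308 km × 2806 / 463 = 7.927 km.
Total thickness = T + h + r = 33.45 km + 1.308 km + 7.927 km = 42.7 km.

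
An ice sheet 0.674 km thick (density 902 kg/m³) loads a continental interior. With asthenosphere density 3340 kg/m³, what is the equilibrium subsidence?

In Airy isostatic equilibrium: the ice load ρ_ice t is balanced by mantle displaced below, ρ_m s.
s = t ρ_ice / ρ_m = 0.674 km × 902/3340 = 0.182 km.

0.182 km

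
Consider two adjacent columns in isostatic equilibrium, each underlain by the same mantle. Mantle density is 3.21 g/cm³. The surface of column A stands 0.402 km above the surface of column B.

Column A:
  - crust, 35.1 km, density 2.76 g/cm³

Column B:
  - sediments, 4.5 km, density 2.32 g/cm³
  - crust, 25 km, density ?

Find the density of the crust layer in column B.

Take the compensation level at the base of the deeper column (depth z_c below the surface of column A) and equate Σ ρ_i t_i down to z_c; mantle fills any gap and the z_c terms cancel.
Column A: 35.1×2.76 + (z_c − 35.1)×3.21
Column B: 0.402×0 + 4.5×2.32 + 25×ρ + (z_c − 0.402 − 29.5)×3.21
The z_c×3.21 term appears on both sides and cancels. Collect the known terms of each column as K = Σ(ρt)_known − 3.21 × (depth of known layers): K_A = 96.876 − 3.21×35.1 = −15.795; K_B = 10.44 − 3.21×(0.402 + 29.5) = −85.54542.
Balance: K_A = K_B + 25×ρ, so ρ = (K_A − K_B)/25 = 69.7504/25 = 2.79 g/cm³.

2.79 g/cm³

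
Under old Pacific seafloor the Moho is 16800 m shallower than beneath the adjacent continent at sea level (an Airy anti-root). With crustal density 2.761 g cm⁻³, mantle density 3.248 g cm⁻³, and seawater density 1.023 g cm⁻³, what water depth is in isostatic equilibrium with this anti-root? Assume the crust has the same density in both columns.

4710 m

Replacing a thickness d of crust by seawater at the top must be balanced by replacing crust with mantle at the base: d (ρ_c − ρ_w) = a (ρ_m − ρ_c).
d = a (ρ_m − ρ_c)/(ρ_c − ρ_w) = 16800 m × 0.487/1.738 = 4710 m.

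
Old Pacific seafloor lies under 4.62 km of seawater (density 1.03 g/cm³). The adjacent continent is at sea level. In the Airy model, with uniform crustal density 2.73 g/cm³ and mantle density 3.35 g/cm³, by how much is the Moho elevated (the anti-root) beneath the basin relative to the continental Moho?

For local isostatic compensation: replacing crust with seawater at the top is compensated by replacing crust with mantle at the base: d (ρ_c − ρ_w) = a (ρ_m − ρ_c).
a = d (ρ_c − ρ_w)/(ρ_m − ρ_c) = 4.62 km × 1.7/0.62 = 12.7 km.

12.7 km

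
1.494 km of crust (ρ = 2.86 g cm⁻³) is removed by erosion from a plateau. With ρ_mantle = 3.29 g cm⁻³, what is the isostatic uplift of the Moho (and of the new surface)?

1.3 km

Unloading: uplift u = e ρ_c/ρ_m = 1.494 km × 2.86/3.29 = 1.3 km.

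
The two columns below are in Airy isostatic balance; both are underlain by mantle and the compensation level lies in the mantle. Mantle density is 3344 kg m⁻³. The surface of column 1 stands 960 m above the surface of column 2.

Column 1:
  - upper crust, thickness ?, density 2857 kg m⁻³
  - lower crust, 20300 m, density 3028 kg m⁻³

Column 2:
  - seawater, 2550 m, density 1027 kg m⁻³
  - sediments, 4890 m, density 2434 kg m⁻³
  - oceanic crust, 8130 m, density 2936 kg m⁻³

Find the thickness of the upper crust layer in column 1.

Take the compensation level at the base of the deeper column (depth z_c below the surface of column 1) and equate Σ ρ_i t_i down to z_c; mantle fills any gap and the z_c terms cancel.
Column 1: x×2857 + 20300×3028 + (z_c − 20300 − x)×3344
Column 2: 960×0 + 2550×1027 + 4890×2434 + 8130×2936 + (z_c − 960 − 15570)×3344
The z_c×3344 term appears on both sides and cancels. Collect the known terms of each column as K = Σ(ρt)_known − 3344 × (depth of known layers): K_1 = 61468400 − 3344×20300 = −6414800; K_2 = 38390790 − 3344×(960 + 15570) = −16885530.
Balance: K_1 − x×(3344 − 2857) = K_2, so x = (K_1 − K_2)/(3344 − 2857) = 10470700/487 = 21500 m.

21500 m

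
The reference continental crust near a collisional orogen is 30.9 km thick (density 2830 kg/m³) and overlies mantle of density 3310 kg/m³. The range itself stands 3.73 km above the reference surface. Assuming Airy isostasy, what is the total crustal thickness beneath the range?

Root depth r = h ρ_c / (ρ_m − ρ_c) = 3.73 km × 2830 / 480 = 21.99 km.
Total thickness = T + h + r = 30.9 km + 3.73 km + 21.99 km = 56.6 km.

56.6 km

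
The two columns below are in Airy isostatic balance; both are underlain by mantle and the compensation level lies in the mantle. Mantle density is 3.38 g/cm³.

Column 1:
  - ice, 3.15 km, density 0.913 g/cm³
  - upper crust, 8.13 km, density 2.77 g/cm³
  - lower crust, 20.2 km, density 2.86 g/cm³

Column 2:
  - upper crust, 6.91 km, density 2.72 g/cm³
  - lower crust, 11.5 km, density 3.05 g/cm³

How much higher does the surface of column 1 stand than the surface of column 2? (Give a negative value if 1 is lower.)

4.4 km

For any compensation level in the mantle, the mantle terms cancel and isostasy reduces to e = (Σt_1 − Σt_2) − (Σ(ρt)_1 − Σ(ρt)_2) / ρ_m.
Σt_1 = 31.48 km; Σt_2 = 18.41 km; Σ(ρt)_1 = 83.16805; Σ(ρt)_2 = 53.8702 (in km·g/cm³).
e = (31.48 − 18.41) − (83.16805 − 53.8702) / 3.38 = 4.4 km.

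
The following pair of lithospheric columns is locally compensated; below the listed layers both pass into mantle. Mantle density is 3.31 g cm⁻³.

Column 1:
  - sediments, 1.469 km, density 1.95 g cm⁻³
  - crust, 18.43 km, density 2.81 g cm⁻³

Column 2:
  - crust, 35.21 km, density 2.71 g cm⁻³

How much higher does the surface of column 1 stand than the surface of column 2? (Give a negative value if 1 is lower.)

−2.99 km

For any compensation level in the mantle, the mantle terms cancel and isostasy reduces to e = (Σt_1 − Σt_2) − (Σ(ρt)_1 − Σ(ρt)_2) / ρ_m.
Σt_1 = 19.899 km; Σt_2 = 35.21 km; Σ(ρt)_1 = 54.65285; Σ(ρt)_2 = 95.4191 (in km·g cm⁻³).
e = (19.899 − 35.21) − (54.65285 − 95.4191) / 3.31 = −2.99 km.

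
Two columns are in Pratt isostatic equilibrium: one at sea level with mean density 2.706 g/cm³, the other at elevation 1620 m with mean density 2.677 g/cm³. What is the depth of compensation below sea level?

150000 m

ρ_ref D = ρ (D + h) → D (ρ_ref − ρ) = ρ h.
D = ρ h/(ρ_ref − ρ) = 2.677 × 1620 m/(2.706 − 2.677) = 150000 m.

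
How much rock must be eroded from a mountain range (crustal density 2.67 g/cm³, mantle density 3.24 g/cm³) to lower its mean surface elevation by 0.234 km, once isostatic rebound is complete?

Net drop Δ = e − u = e − e ρ_c/ρ_m = e (ρ_m − ρ_c)/ρ_m.
e = Δ ρ_m/(ρ_m − ρ_c) = 0.234 km × 3.24/0.57 = 1.33 km.

1.33 km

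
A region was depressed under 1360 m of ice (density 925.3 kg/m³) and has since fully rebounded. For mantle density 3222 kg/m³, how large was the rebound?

Removing the load lets mantle flow back in; uplift u satisfies ρ_ice t = ρ_m u.
u = t ρ_ice/ρ_m = 1360 m × 925.3/3222 = 391 m.

391 m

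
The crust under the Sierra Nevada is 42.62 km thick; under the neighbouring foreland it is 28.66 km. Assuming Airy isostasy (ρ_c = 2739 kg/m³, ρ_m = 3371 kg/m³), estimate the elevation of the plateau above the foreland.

2.62 km

Excess crust Δ = 42.62 km − 28.66 km = 13.96 km, split between elevation h and root r with h + r = Δ.
Airy balance ρ_c h = (ρ_m − ρ_c) r gives r = h ρ_c/(ρ_m − ρ_c), so h (1 + ρ_c/(ρ_m − ρ_c)) = Δ, i.e. h = Δ (ρ_m − ρ_c)/ρ_m.
h = 13.96 km × 632/3371 = 2.62 km.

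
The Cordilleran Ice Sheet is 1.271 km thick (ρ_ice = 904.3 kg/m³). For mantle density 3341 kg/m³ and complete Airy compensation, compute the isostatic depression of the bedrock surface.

0.344 km

By Archimedes' principle applied to the lithosphere: the ice load ρ_ice t is balanced by mantle displaced below, ρ_m s.
s = t ρ_ice / ρ_m = 1.271 km × 904.3/3341 = 0.344 km.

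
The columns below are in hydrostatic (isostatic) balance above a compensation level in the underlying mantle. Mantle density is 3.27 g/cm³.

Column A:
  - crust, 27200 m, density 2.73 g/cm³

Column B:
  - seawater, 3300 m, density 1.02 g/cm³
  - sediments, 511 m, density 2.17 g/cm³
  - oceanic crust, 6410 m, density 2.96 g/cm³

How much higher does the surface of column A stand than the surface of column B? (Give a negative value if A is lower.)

1440 m

For any compensation level in the mantle, the mantle terms cancel and isostasy reduces to e = (Σt_A − Σt_B) − (Σ(ρt)_A − Σ(ρt)_B) / ρ_m.
Σt_A = 27200 m; Σt_B = 10221 m; Σ(ρt)_A = 74256; Σ(ρt)_B = 23448.47 (in m·g/cm³).
e = (27200 − 10221) − (74256 − 23448.47) / 3.27 = 1440 m.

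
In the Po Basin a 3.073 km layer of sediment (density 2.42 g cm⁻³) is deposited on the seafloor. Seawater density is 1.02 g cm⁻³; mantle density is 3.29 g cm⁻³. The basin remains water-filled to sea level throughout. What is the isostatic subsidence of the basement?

Submarine loading: the sediment displaces seawater, and the subsidence is in turn flooded, so s (ρ_m − ρ_w) = t (ρ_sed − ρ_w).
s = 3.073 km × (2.42 − 1.02) / (3.29 − 1.02) = 1.9 km.

1.9 km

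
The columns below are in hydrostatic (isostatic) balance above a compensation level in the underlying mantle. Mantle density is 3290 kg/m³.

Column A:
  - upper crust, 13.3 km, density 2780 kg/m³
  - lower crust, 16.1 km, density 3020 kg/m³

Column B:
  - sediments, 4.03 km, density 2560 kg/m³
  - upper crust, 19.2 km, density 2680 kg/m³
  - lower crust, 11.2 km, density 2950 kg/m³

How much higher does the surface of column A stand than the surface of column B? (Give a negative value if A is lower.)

−2.23 km

For any compensation level in the mantle, the mantle terms cancel and isostasy reduces to e = (Σt_A − Σt_B) − (Σ(ρt)_A − Σ(ρt)_B) / ρ_m.
Σt_A = 29.4 km; Σt_B = 34.43 km; Σ(ρt)_A = 85596; Σ(ρt)_B = 94812.8 (in km·kg/m³).
e = (29.4 − 34.43) − (85596 − 94812.8) / 3290 = −2.23 km.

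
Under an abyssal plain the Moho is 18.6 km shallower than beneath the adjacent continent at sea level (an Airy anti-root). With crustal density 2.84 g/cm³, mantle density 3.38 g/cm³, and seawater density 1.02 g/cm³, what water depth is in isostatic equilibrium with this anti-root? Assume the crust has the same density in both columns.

5.52 km

Replacing a thickness d of crust by seawater at the top must be balanced by replacing crust with mantle at the base: d (ρ_c − ρ_w) = a (ρ_m − ρ_c).
d = a (ρ_m − ρ_c)/(ρ_c − ρ_w) = 18.6 km × 0.54/1.82 = 5.52 km.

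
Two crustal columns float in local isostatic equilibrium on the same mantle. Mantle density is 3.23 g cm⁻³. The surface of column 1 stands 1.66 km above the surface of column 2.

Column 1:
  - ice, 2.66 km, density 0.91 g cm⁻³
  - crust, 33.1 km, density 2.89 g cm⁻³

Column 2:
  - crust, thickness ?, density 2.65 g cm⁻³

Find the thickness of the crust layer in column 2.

Take the compensation level at the base of the deeper column (depth z_c below the surface of column 1) and equate Σ ρ_i t_i down to z_c; mantle fills any gap and the z_c terms cancel.
Column 1: 2.66×0.91 + 33.1×2.89 + (z_c − 35.76)×3.23
Column 2: 1.66×0 + x×2.65 + (z_c − 1.66 − 0 − x)×3.23
The z_c×3.23 term appears on both sides and cancels. Collect the known terms of each column as K = Σ(ρt)_known − 3.23 × (depth of known layers): K_1 = 98.0796 − 3.23×35.76 = −17.4252; K_2 = 0 − 3.23×(1.66 + 0) = −5.3618.
Balance: K_1 = K_2 − x×(3.23 − 2.65), so x = (K_2 − K_1)/(3.23 − 2.65) = 12.0634/0.58 = 20.8 km.

20.8 km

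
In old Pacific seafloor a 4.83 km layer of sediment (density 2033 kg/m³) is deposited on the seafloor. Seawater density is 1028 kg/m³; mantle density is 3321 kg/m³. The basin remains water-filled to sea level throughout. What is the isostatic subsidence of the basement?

Submarine loading: the sediment displaces seawater, and the subsidence is in turn flooded, so s (ρ_m − ρ_w) = t (ρ_sed − ρ_w).
s = 4.83 km × (2033 − 1028) / (3321 − 1028) = 2.12 km.

2.12 km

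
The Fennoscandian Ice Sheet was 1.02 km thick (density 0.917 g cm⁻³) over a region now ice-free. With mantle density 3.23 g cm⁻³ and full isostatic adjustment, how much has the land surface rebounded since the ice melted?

Removing the load lets mantle flow back in; uplift u satisfies ρ_ice t = ρ_m u.
u = t ρ_ice/ρ_m = 1.02 km × 0.917/3.23 = 0.29 km.

0.29 km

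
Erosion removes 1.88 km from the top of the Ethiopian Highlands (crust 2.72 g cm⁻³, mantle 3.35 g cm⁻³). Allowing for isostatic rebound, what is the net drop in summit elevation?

0.354 km

Rebound u = e ρ_c/ρ_m = 1.88 km × 2.72/3.35 = 1.526 km.
Net surface drop = e − u = 1.88 km − 1.526 km = e (ρ_m − ρ_c)/ρ_m = 0.354 km.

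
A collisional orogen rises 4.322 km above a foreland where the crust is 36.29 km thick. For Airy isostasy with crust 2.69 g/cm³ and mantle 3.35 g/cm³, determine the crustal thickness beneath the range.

Root depth r = h ρ_c / (ρ_m − ρ_c) = 4.322 km × 2.69 / 0.66 = 17.62 km.
Total thickness = T + h + r = 36.29 km + 4.322 km + 17.62 km = 58.2 km.

58.2 km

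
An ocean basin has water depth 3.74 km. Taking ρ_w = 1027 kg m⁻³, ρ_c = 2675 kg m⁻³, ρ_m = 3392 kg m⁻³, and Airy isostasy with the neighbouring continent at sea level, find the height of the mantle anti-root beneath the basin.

8.6 km

Isostatic balance requires: replacing crust with seawater at the top is compensated by replacing crust with mantle at the base: d (ρ_c − ρ_w) = a (ρ_m − ρ_c).
a = d (ρ_c − ρ_w)/(ρ_m − ρ_c) = 3.74 km × 1648/717 = 8.6 km.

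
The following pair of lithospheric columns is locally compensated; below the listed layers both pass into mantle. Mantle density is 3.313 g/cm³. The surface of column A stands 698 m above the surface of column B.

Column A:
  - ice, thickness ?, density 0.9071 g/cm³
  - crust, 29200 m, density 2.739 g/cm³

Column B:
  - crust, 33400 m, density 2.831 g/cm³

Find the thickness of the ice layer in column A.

Take the compensation level at the base of the deeper column (depth z_c below the surface of column A) and equate Σ ρ_i t_i down to z_c; mantle fills any gap and the z_c terms cancel.
Column A: x×0.9071 + 29200×2.739 + (z_c − 29200 − x)×3.313
Column B: 698×0 + 33400×2.831 + (z_c − 698 − 33400)×3.313
The z_c×3.313 term appears on both sides and cancels. Collect the known terms of each column as K = Σ(ρt)_known − 3.313 × (depth of known layers): K_A = 79978.8 − 3.313×29200 = −16760.8; K_B = 94555.4 − 3.313×(698 + 33400) = −18411.274.
Balance: K_A − x×(3.313 − 0.9071) = K_B, so x = (K_A − K_B)/(3.313 − 0.9071) = 1650.47/2.4059 = 686 m.

686 m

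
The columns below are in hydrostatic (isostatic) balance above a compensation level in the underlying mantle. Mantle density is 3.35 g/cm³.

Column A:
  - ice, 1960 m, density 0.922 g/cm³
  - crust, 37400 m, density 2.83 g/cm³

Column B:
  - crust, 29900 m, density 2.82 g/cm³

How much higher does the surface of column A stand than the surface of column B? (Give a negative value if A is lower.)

2500 m

For any compensation level in the mantle, the mantle terms cancel and isostasy reduces to e = (Σt_A − Σt_B) − (Σ(ρt)_A − Σ(ρt)_B) / ρ_m.
Σt_A = 39360 m; Σt_B = 29900 m; Σ(ρt)_A = 107649.12; Σ(ρt)_B = 84318 (in m·g/cm³).
e = (39360 − 29900) − (107649.12 − 84318) / 3.35 = 2500 m.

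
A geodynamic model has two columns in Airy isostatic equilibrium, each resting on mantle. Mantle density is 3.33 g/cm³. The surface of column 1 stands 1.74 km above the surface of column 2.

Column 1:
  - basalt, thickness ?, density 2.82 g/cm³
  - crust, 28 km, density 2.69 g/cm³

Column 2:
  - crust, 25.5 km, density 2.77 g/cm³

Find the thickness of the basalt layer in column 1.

4.22 km

Take the compensation level at the base of the deeper column (depth z_c below the surface of column 1) and equate Σ ρ_i t_i down to z_c; mantle fills any gap and the z_c terms cancel.
Column 1: x×2.82 + 28×2.69 + (z_c − 28 − x)×3.33
Column 2: 1.74×0 + 25.5×2.77 + (z_c − 1.74 − 25.5)×3.33
The z_c×3.33 term appears on both sides and cancels. Collect the known terms of each column as K = Σ(ρt)_known − 3.33 × (depth of known layers): K_1 = 75.32 − 3.33×28 = −17.92; K_2 = 70.635 − 3.33×(1.74 + 25.5) = −20.0742.
Balance: K_1 − x×(3.33 − 2.82) = K_2, so x = (K_1 − K_2)/(3.33 − 2.82) = 2.1542/0.51 = 4.22 km.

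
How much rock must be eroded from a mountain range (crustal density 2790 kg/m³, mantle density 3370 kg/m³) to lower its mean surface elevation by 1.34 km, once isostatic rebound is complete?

7.79 km

Net drop Δ = e − u = e − e ρ_c/ρ_m = e (ρ_m − ρ_c)/ρ_m.
e = Δ ρ_m/(ρ_m − ρ_c) = 1.34 km × 3370/580 = 7.79 km.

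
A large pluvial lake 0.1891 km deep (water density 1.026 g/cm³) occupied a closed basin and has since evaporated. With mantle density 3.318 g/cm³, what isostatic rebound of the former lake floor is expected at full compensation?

0.0585 km

u = d ρ_w/ρ_m = 0.1891 km × 1.026/3.318 = 0.0585 km.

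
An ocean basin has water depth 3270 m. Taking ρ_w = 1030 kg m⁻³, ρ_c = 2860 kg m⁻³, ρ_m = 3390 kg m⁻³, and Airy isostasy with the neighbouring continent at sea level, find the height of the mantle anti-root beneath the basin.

Equating mass per unit area of the two columns: replacing crust with seawater at the top is compensated by replacing crust with mantle at the base: d (ρ_c − ρ_w) = a (ρ_m − ρ_c).
a = d (ρ_c − ρ_w)/(ρ_m − ρ_c) = 3270 m × 1830/530 = 11300 m.

11300 m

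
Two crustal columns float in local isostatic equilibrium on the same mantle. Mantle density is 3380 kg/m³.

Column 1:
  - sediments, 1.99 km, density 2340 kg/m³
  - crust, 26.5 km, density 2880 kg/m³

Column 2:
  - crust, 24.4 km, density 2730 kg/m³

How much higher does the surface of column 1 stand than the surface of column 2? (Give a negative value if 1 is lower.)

For any compensation level in the mantle, the mantle terms cancel and isostasy reduces to e = (Σt_1 − Σt_2) − (Σ(ρt)_1 − Σ(ρt)_2) / ρ_m.
Σt_1 = 28.49 km; Σt_2 = 24.4 km; Σ(ρt)_1 = 80976.6; Σ(ρt)_2 = 66612 (in km·kg/m³).
e = (28.49 − 24.4) − (80976.6 − 66612) / 3380 = −0.16 km.

−0.16 km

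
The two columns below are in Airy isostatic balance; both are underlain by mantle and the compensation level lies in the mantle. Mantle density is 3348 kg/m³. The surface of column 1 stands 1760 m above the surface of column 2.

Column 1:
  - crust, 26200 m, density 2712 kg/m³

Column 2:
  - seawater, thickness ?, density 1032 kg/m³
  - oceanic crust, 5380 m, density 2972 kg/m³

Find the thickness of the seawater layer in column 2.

Take the compensation level at the base of the deeper column (depth z_c below the surface of column 1) and equate Σ ρ_i t_i down to z_c; mantle fills any gap and the z_c terms cancel.
Column 1: 26200×2712 + (z_c − 26200)×3348
Column 2: 1760×0 + x×1032 + 5380×2972 + (z_c − 1760 − 5380 − x)×3348
The z_c×3348 term appears on both sides and cancels. Collect the known terms of each column as K = Σ(ρt)_known − 3348 × (depth of known layers): K_1 = 71054400 − 3348×26200 = −16663200; K_2 = 15989360 − 3348×(1760 + 5380) = −7915360.
Balance: K_1 = K_2 − x×(3348 − 1032), so x = (K_2 − K_1)/(3348 − 1032) = 8747840/2316 = 3780 m.

3780 m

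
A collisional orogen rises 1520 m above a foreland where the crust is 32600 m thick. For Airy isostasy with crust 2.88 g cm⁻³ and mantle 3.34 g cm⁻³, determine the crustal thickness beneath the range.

43600 m

Root depth r = h ρ_c / (ρ_m − ρ_c) = 1520 m × 2.88 / 0.46 = 9517 m.
Total thickness = T + h + r = 32600 m + 1520 m + 9517 m = 43600 m.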